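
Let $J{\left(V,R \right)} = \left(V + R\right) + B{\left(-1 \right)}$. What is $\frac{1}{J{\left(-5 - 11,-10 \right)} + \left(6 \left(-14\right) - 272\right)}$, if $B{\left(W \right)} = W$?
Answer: $- \frac{1}{383} \approx -0.002611$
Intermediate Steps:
$J{\left(V,R \right)} = -1 + R + V$ ($J{\left(V,R \right)} = \left(V + R\right) - 1 = \left(R + V\right) - 1 = -1 + R + V$)
$\frac{1}{J{\left(-5 - 11,-10 \right)} + \left(6 \left(-14\right) - 272\right)} = \frac{1}{\left(-1 - 10 - 16\right) + \left(6 \left(-14\right) - 272\right)} = \frac{1}{\left(-1 - 10 - 16\right) - 356} = \frac{1}{-27 - 356} = \frac{1}{-383} = - \frac{1}{383}$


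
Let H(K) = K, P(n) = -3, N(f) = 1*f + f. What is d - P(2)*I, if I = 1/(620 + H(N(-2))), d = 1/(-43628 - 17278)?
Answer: 91051/18759048 ≈ 0.0048537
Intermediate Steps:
N(f) = 2*f (N(f) = f + f = 2*f)
d = -1/60906 (d = 1/(-60906) = -1/60906 ≈ -1.6419e-5)
I = 1/616 (I = 1/(620 + 2*(-2)) = 1/(620 - 4) = 1/616 ≈ 0.0016234)
d - P(2)*I = -1/60906 - (-3)/616 = -1/60906 - 1*(-3/616) = -1/60906 + 3/616 = 91051/18759048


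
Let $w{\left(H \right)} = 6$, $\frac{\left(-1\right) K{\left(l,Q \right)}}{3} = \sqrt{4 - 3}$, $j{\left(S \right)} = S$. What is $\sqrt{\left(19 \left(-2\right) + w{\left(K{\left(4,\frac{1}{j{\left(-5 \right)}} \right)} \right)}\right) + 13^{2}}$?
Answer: $\sqrt{137} \approx 11.705$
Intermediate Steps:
$K{\left(l,Q \right)} = -3$ ($K{\left(l,Q \right)} = - 3 \sqrt{4 - 3} = - 3 \sqrt{1} = \left(-3\right) 1 = -3$)
$\sqrt{\left(19 \left(-2\right) + w{\left(K{\left(4,\frac{1}{j{\left(-5 \right)}} \right)} \right)}\right) + 13^{2}} = \sqrt{\left(19 \left(-2\right) + 6\right) + 13^{2}} = \sqrt{\left(-38 + 6\right) + 169} = \sqrt{-32 + 169} = \sqrt{137}$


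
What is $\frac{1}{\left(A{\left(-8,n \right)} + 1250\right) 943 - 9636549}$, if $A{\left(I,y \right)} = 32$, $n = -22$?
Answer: $- \frac{1}{8427623} \approx -1.1866 \cdot 10^{-7}$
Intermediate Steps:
$\frac{1}{\left(A{\left(-8,n \right)} + 1250\right) 943 - 9636549} = \frac{1}{\left(32 + 1250\right) 943 - 9636549} = \frac{1}{1282 \cdot 943 - 9636549} = \frac{1}{1208926 - 9636549} = \frac{1}{-8427623} = - \frac{1}{8427623}$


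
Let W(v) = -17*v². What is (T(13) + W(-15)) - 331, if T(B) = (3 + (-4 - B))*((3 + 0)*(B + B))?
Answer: -5248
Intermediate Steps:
T(B) = 6*B*(-1 - B) (T(B) = (-1 - B)*(3*(2*B)) = (-1 - B)*(6*B) = 6*B*(-1 - B))
(T(13) + W(-15)) - 331 = (-6*13*(1 + 13) - 17*(-15)²) - 331 = (-6*13*14 - 17*225) - 331 = (-1092 - 3825) - 331 = -4917 - 331 = -5248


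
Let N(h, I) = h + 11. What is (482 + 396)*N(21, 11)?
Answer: 28096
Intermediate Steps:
N(h, I) = 11 + h
(482 + 396)*N(21, 11) = (482 + 396)*(11 + 21) = 878*32 = 28096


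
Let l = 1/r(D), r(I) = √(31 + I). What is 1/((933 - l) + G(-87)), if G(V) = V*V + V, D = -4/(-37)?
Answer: 9685665/81504870938 + √42587/81504870938 ≈ 0.00011884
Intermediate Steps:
D = 4/37 (D = -4*(-1/37) = 4/37 ≈ 0.10811)
G(V) = V + V² (G(V) = V² + V = V + V²)
l = √42587/1151 (l = 1/(√(31 + 4/37)) = 1/(√(1151/37)) = 1/(√42587/37) = √42587/1151 ≈ 0.17929)
1/((933 - l) + G(-87)) = 1/((933 - √42587/1151) - 87*(1 - 87)) = 1/((933 - √42587/1151) - 87*(-86)) = 1/((933 - √42587/1151) + 7482) = 1/(8415 - √42587/1151)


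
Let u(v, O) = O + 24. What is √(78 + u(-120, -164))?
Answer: I*√62 ≈ 7.874*I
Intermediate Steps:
u(v, O) = 24 + O
√(78 + u(-120, -164)) = √(78 + (24 - 164)) = √(78 - 140) = √(-62) = I*√62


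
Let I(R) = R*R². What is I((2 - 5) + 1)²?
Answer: 64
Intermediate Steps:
I(R) = R³
I((2 - 5) + 1)² = (((2 - 5) + 1)³)² = ((-3 + 1)³)² = ((-2)³)² = (-8)² = 64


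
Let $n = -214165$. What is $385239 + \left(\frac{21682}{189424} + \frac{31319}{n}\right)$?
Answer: $\frac{7814185490197357}{20283995480} \approx 3.8524 \cdot 10^{5}$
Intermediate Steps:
$385239 + \left(\frac{21682}{189424} + \frac{31319}{n}\right) = 385239 + \left(\frac{21682}{189424} + \frac{31319}{-214165}\right) = 385239 + \left(21682 \cdot \frac{1}{189424} + 31319 \left(- \frac{1}{214165}\right)\right) = 385239 + \left(\frac{10841}{94712} - \frac{31319}{214165}\right) = 385239 - \frac{644522363}{20283995480} = \frac{7814185490197357}{20283995480}$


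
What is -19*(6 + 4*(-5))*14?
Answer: 3724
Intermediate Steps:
-19*(6 + 4*(-5))*14 = -19*(6 - 20)*14 = -19*(-14)*14 = 266*14 = 3724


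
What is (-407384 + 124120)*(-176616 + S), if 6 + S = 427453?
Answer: -71051392384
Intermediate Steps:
S = 427447 (S = -6 + 427453 = 427447)
(-407384 + 124120)*(-176616 + S) = (-407384 + 124120)*(-176616 + 427447) = -283264*250831 = -71051392384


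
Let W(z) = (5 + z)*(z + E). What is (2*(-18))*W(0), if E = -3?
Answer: 540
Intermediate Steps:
W(z) = (-3 + z)*(5 + z) (W(z) = (5 + z)*(z - 3) = (5 + z)*(-3 + z) = (-3 + z)*(5 + z))
(2*(-18))*W(0) = (2*(-18))*(-15 + 0² + 2*0) = -36*(-15 + 0 + 0) = -36*(-15) = 540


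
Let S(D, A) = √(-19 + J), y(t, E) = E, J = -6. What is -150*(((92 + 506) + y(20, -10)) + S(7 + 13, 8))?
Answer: -88200 - 750*I ≈ -88200.0 - 750.0*I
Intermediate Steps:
S(D, A) = 5*I (S(D, A) = √(-19 - 6) = √(-25) = 5*I)
-150*(((92 + 506) + y(20, -10)) + S(7 + 13, 8)) = -150*(((92 + 506) - 10) + 5*I) = -150*((598 - 10) + 5*I) = -150*(588 + 5*I) = -88200 - 750*I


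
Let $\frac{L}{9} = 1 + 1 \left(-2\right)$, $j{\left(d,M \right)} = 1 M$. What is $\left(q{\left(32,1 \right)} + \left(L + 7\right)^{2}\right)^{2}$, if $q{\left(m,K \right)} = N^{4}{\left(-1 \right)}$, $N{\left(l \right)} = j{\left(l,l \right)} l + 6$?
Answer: $5784025$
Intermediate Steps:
$j{\left(d,M \right)} = M$
$L = -9$ ($L = 9 \left(1 + 1 \left(-2\right)\right) = 9 \left(1 - 2\right) = 9 \left(-1\right) = -9$)
$N{\left(l \right)} = 6 + l^{2}$ ($N{\left(l \right)} = l l + 6 = l^{2} + 6 = 6 + l^{2}$)
$q{\left(m,K \right)} = 2401$ ($q{\left(m,K \right)} = \left(6 + \left(-1\right)^{2}\right)^{4} = \left(6 + 1\right)^{4} = 7^{4} = 2401$)
$\left(q{\left(32,1 \right)} + \left(L + 7\right)^{2}\right)^{2} = \left(2401 + \left(-9 + 7\right)^{2}\right)^{2} = \left(2401 + \left(-2\right)^{2}\right)^{2} = \left(2401 + 4\right)^{2} = 2405^{2} = 5784025$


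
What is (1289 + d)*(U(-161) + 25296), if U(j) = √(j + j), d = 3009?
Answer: 108722208 + 4298*I*√322 ≈ 1.0872e+8 + 77125.0*I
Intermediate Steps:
U(j) = √2*√j (U(j) = √(2*j) = √2*√j)
(1289 + d)*(U(-161) + 25296) = (1289 + 3009)*(√2*√(-161) + 25296) = 4298*(√2*(I*√161) + 25296) = 4298*(I*√322 + 25296) = 4298*(25296 + I*√322) = 108722208 + 4298*I*√322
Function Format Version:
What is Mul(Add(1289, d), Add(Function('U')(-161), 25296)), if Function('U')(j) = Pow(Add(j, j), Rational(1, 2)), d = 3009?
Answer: Add(108722208, Mul(4298, I, Pow(322, Rational(1, 2)))) ≈ Add(1.0872e+8, Mul(77125., I))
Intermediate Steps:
Function('U')(j) = Mul(Pow(2, Rational(1, 2)), Pow(j, Rational(1, 2))) (Function('U')(j) = Pow(Mul(2, j), Rational(1, 2)) = Mul(Pow(2, Rational(1, 2)), Pow(j, Rational(1, 2))))
Mul(Add(1289, d), Add(Function('U')(-161), 25296)) = Mul(Add(1289, 3009), Add(Mul(Pow(2, Rational(1, 2)), Pow(-161, Rational(1, 2))), 25296)) = Mul(4298, Add(Mul(Pow(2, Rational(1, 2)), Mul(I, Pow(161, Rational(1, 2)))), 25296)) = Mul(4298, Add(Mul(I, Pow(322, Rational(1, 2))), 25296)) = Mul(4298, Add(25296, Mul(I, Pow(322, Rational(1, 2))))) = Add(108722208, Mul(4298, I, Pow(322, Rational(1, 2))))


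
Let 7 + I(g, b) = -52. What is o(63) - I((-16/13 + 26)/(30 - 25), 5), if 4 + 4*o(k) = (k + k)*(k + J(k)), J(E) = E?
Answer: 4027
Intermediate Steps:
I(g, b) = -59 (I(g, b) = -7 - 52 = -59)
o(k) = -1 + k² (o(k) = -1 + ((k + k)*(k + k))/4 = -1 + ((2*k)*(2*k))/4 = -1 + (4*k²)/4 = -1 + k²)
o(63) - I((-16/13 + 26)/(30 - 25), 5) = (-1 + 63²) - 1*(-59) = (-1 + 3969) + 59 = 3968 + 59 = 4027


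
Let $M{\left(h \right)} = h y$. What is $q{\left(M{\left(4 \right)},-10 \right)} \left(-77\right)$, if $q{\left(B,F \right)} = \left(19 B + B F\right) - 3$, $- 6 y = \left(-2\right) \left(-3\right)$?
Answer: $3003$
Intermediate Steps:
$y = -1$ ($y = - \frac{\left(-2\right) \left(-3\right)}{6} = \left(- \frac{1}{6}\right) 6 = -1$)
$M{\left(h \right)} = - h$ ($M{\left(h \right)} = h \left(-1\right) = - h$)
$q{\left(B,F \right)} = -3 + 19 B + B F$
$q{\left(M{\left(4 \right)},-10 \right)} \left(-77\right) = \left(-3 + 19 \left(\left(-1\right) 4\right) + \left(-1\right) 4 \left(-10\right)\right) \left(-77\right) = \left(-3 + 19 \left(-4\right) - -40\right) \left(-77\right) = \left(-3 - 76 + 40\right) \left(-77\right) = \left(-39\right) \left(-77\right) = 3003$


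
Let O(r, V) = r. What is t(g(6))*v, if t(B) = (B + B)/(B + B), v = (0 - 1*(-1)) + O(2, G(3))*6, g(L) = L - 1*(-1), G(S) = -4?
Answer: 13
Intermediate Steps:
g(L) = 1 + L (g(L) = L + 1 = 1 + L)
v = 13 (v = (0 - 1*(-1)) + 2*6 = (0 + 1) + 12 = 1 + 12 = 13)
t(B) = 1 (t(B) = (2*B)/((2*B)) = (2*B)*(1/(2*B)) = 1)
t(g(6))*v = 1*13 = 13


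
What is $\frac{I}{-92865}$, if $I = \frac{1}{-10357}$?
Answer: $\frac{1}{961802805} \approx 1.0397 \cdot 10^{-9}$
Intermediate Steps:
$I = - \frac{1}{10357} \approx -9.6553 \cdot 10^{-5}$
$\frac{I}{-92865} = - \frac{1}{10357 \left(-92865\right)} = \left(- \frac{1}{10357}\right) \left(- \frac{1}{92865}\right) = \frac{1}{961802805}$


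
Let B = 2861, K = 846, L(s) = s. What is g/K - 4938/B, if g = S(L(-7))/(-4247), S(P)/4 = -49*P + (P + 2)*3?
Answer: -8872899994/5139732141 ≈ -1.7263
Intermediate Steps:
S(P) = 24 - 184*P (S(P) = 4*(-49*P + (P + 2)*3) = 4*(-49*P + (2 + P)*3) = 4*(-49*P + (6 + 3*P)) = 4*(6 - 46*P) = 24 - 184*P)
g = -1312/4247 (g = (24 - 184*(-7))/(-4247) = (24 + 1288)*(-1/4247) = 1312*(-1/4247) = -1312/4247 ≈ -0.30892)
g/K - 4938/B = -1312/4247/846 - 4938/2861 = -1312/4247*1/846 - 4938*1/2861 = -656/1796481 - 4938/2861 = -8872899994/5139732141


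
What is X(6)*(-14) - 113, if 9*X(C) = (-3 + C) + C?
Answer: -127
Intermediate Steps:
X(C) = -⅓ + 2*C/9 (X(C) = ((-3 + C) + C)/9 = (-3 + 2*C)/9 = -⅓ + 2*C/9)
X(6)*(-14) - 113 = (-⅓ + (2/9)*6)*(-14) - 113 = (-⅓ + 4/3)*(-14) - 113 = 1*(-14) - 113 = -14 - 113 = -127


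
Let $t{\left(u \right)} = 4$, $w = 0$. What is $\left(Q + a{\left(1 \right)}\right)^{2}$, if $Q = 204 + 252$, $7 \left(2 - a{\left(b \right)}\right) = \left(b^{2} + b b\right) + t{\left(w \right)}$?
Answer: $\frac{10240000}{49} \approx 2.0898 \cdot 10^{5}$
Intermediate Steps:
$a{\left(b \right)} = \frac{10}{7} - \frac{2 b^{2}}{7}$ ($a{\left(b \right)} = 2 - \frac{\left(b^{2} + b b\right) + 4}{7} = 2 - \frac{\left(b^{2} + b^{2}\right) + 4}{7} = 2 - \frac{2 b^{2} + 4}{7} = 2 - \frac{4 + 2 b^{2}}{7} = 2 - \left(\frac{4}{7} + \frac{2 b^{2}}{7}\right) = \frac{10}{7} - \frac{2 b^{2}}{7}$)
$Q = 456$
$\left(Q + a{\left(1 \right)}\right)^{2} = \left(456 + \left(\frac{10}{7} - \frac{2 \cdot 1^{2}}{7}\right)\right)^{2} = \left(456 + \left(\frac{10}{7} - \frac{2}{7}\right)\right)^{2} = \left(456 + \frac{8}{7}\right)^{2} = \left(\frac{3200}{7}\right)^{2} = \frac{10240000}{49}$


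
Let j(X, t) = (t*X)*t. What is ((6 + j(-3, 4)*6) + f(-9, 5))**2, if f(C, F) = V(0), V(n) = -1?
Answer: 80089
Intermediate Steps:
f(C, F) = -1
j(X, t) = X*t**2 (j(X, t) = (X*t)*t = X*t**2)
((6 + j(-3, 4)*6) + f(-9, 5))**2 = ((6 - 3*4**2*6) - 1)**2 = ((6 - 3*16*6) - 1)**2 = ((6 - 48*6) - 1)**2 = ((6 - 288) - 1)**2 = (-282 - 1)**2 = (-283)**2 = 80089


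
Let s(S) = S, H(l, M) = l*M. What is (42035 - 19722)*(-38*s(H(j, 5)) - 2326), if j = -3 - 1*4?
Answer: -22223748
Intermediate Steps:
j = -7 (j = -3 - 4 = -7)
H(l, M) = M*l
(42035 - 19722)*(-38*s(H(j, 5)) - 2326) = (42035 - 19722)*(-190*(-7) - 2326) = 22313*(-38*(-35) - 2326) = 22313*(1330 - 2326) = 22313*(-996) = -22223748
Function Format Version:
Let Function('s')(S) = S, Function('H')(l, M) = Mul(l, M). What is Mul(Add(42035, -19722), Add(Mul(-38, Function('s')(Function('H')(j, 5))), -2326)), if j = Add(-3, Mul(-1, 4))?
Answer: -22223748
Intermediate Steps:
j = -7 (j = Add(-3, -4) = -7)
Function('H')(l, M) = Mul(M, l)
Mul(Add(42035, -19722), Add(Mul(-38, Function('s')(Function('H')(j, 5))), -2326)) = Mul(Add(42035, -19722), Add(Mul(-38, Mul(5, -7)), -2326)) = Mul(22313, Add(Mul(-38, -35), -2326)) = Mul(22313, Add(1330, -2326)) = Mul(22313, -996) = -22223748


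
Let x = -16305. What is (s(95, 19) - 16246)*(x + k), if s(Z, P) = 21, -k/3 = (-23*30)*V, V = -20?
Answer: 936263625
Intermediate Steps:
k = -41400 (k = -3*(-23*30)*(-20) = -(-2070)*(-20) = -3*13800 = -41400)
(s(95, 19) - 16246)*(x + k) = (21 - 16246)*(-16305 - 41400) = -16225*(-57705) = 936263625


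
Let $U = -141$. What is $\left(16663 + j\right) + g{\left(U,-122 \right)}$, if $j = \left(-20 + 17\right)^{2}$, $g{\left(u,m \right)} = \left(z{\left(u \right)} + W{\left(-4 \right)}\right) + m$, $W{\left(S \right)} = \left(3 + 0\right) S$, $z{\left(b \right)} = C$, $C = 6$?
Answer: $16544$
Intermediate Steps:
$z{\left(b \right)} = 6$
$W{\left(S \right)} = 3 S$
$g{\left(u,m \right)} = -6 + m$ ($g{\left(u,m \right)} = \left(6 + 3 \left(-4\right)\right) + m = \left(6 - 12\right) + m = -6 + m$)
$j = 9$ ($j = \left(-3\right)^{2} = 9$)
$\left(16663 + j\right) + g{\left(U,-122 \right)} = \left(16663 + 9\right) - 128 = 16672 - 128 = 16544$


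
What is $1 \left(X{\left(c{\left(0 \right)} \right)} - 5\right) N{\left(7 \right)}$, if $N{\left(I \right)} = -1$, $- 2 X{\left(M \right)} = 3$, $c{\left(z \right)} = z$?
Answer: $\frac{13}{2} \approx 6.5$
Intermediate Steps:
$X{\left(M \right)} = - \frac{3}{2}$ ($X{\left(M \right)} = \left(- \frac{1}{2}\right) 3 = - \frac{3}{2}$)
$1 \left(X{\left(c{\left(0 \right)} \right)} - 5\right) N{\left(7 \right)} = 1 \left(- \frac{3}{2} - 5\right) \left(-1\right) = 1 \left(- \frac{13}{2}\right) \left(-1\right) = \left(- \frac{13}{2}\right) \left(-1\right) = \frac{13}{2}$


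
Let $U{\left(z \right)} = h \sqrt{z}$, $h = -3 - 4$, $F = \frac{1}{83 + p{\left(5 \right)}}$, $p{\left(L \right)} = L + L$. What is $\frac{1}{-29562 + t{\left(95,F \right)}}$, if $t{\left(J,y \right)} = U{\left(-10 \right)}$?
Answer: $\frac{i}{- 29562 i + 7 \sqrt{10}} \approx -3.3827 \cdot 10^{-5} + 2.533 \cdot 10^{-8} i$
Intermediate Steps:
$p{\left(L \right)} = 2 L$
$F = \frac{1}{93}$ ($F = \frac{1}{83 + 2 \cdot 5} = \frac{1}{83 + 10} = \frac{1}{93} \approx 0.010753$)
$h = -7$ ($h = -3 - 4 = -7$)
$U{\left(z \right)} = - 7 \sqrt{z}$
$t{\left(J,y \right)} = - 7 i \sqrt{10}$ ($t{\left(J,y \right)} = - 7 \sqrt{-10} = - 7 i \sqrt{10}$)
$\frac{1}{-29562 + t{\left(95,F \right)}} = \frac{1}{-29562 - 7 i \sqrt{10}}$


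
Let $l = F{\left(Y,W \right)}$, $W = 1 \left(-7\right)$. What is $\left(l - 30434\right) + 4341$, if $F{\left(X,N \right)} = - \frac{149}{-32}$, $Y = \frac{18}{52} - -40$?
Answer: $- \frac{834827}{32} \approx -26088.0$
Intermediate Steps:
$Y = \frac{1049}{26}$ ($Y = 18 \cdot \frac{1}{52} + 40 = \frac{9}{26} + 40 = \frac{1049}{26} \approx 40.346$)
$W = -7$
$F{\left(X,N \right)} = \frac{149}{32}$ ($F{\left(X,N \right)} = \left(-149\right) \left(- \frac{1}{32}\right) = \frac{149}{32}$)
$l = \frac{149}{32} \approx 4.6563$
$\left(l - 30434\right) + 4341 = \left(\frac{149}{32} - 30434\right) + 4341 = - \frac{973739}{32} + 4341 = - \frac{834827}{32}$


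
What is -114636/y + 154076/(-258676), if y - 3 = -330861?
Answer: -80771573/324185697 ≈ -0.24915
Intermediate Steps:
y = -330858 (y = 3 - 330861 = -330858)
-114636/y + 154076/(-258676) = -114636/(-330858) + 154076/(-258676) = -114636*(-1/330858) + 154076*(-1/258676) = 19106/55143 - 38519/64669 = -80771573/324185697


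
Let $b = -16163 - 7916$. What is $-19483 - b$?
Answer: $4596$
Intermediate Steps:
$b = -24079$
$-19483 - b = -19483 - -24079 = -19483 + 24079 = 4596$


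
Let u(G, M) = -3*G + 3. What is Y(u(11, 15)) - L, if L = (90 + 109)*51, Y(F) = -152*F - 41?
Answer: -5630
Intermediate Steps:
u(G, M) = 3 - 3*G
Y(F) = -41 - 152*F
L = 10149 (L = 199*51 = 10149)
Y(u(11, 15)) - L = (-41 - 152*(3 - 3*11)) - 1*10149 = (-41 - 152*(3 - 33)) - 10149 = (-41 - 152*(-30)) - 10149 = (-41 + 4560) - 10149 = 4519 - 10149 = -5630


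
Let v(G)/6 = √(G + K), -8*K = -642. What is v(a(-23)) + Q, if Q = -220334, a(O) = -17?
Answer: -220334 + 3*√253 ≈ -2.2029e+5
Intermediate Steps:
K = 321/4 (K = -⅛*(-642) = 321/4 ≈ 80.250)
v(G) = 6*√(321/4 + G) (v(G) = 6*√(G + 321/4) = 6*√(321/4 + G))
v(a(-23)) + Q = 3*√(321 + 4*(-17)) - 220334 = 3*√(321 - 68) - 220334 = 3*√253 - 220334 = -220334 + 3*√253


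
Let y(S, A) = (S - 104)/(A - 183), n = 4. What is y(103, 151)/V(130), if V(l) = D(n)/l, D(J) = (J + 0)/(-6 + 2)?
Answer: -65/16 ≈ -4.0625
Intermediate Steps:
D(J) = -J/4 (D(J) = J/(-4) = J*(-1/4) = -J/4)
y(S, A) = (-104 + S)/(-183 + A)
V(l) = -1/l (V(l) = (-1/4*4)/l = -1/l)
y(103, 151)/V(130) = ((-104 + 103)/(-183 + 151))/((-1/130)) = (-1/(-32))/((-1*1/130)) = (-1/32*(-1))/(-1/130) = (1/32)*(-130) = -65/16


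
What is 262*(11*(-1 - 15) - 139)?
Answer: -82530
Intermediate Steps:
262*(11*(-1 - 15) - 139) = 262*(11*(-16) - 139) = 262*(-176 - 139) = 262*(-315) = -82530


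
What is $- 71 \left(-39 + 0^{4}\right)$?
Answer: $2769$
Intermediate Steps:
$- 71 \left(-39 + 0^{4}\right) = - 71 \left(-39 + 0\right) = \left(-71\right) \left(-39\right) = 2769$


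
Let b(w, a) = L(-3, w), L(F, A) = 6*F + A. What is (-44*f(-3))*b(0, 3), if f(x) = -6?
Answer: -4752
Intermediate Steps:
L(F, A) = A + 6*F
b(w, a) = -18 + w (b(w, a) = w + 6*(-3) = w - 18 = -18 + w)
(-44*f(-3))*b(0, 3) = (-44*(-6))*(-18 + 0) = 264*(-18) = -4752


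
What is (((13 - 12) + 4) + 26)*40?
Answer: 1240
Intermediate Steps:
(((13 - 12) + 4) + 26)*40 = ((1 + 4) + 26)*40 = (5 + 26)*40 = 31*40 = 1240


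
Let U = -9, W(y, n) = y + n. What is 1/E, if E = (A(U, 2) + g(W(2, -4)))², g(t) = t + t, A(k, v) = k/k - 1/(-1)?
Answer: ¼ ≈ 0.25000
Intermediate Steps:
W(y, n) = n + y
A(k, v) = 2 (A(k, v) = 1 - 1*(-1) = 1 + 1 = 2)
g(t) = 2*t
E = 4 (E = (2 + 2*(-4 + 2))² = (2 + 2*(-2))² = (2 - 4)² = (-2)² = 4)
1/E = 1/4 = ¼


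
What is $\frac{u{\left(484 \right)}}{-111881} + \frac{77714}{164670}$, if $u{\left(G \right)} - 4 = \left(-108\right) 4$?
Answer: $\frac{398418127}{837429285} \approx 0.47576$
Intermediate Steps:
$u{\left(G \right)} = -428$ ($u{\left(G \right)} = 4 - 432 = -428$)
$\frac{u{\left(484 \right)}}{-111881} + \frac{77714}{164670} = - \frac{428}{-111881} + \frac{77714}{164670} = \left(-428\right) \left(- \frac{1}{111881}\right) + 77714 \cdot \frac{1}{164670} = \frac{428}{111881} + \frac{38857}{82335} = \frac{398418127}{837429285}$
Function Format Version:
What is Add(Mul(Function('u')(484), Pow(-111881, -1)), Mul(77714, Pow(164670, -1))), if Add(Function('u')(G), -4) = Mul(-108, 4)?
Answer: Rational(398418127, 837429285) ≈ 0.47576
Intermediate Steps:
Function('u')(G) = -428 (Function('u')(G) = Add(4, Mul(-108, 4)) = Add(4, -432) = -428)
Add(Mul(Function('u')(484), Pow(-111881, -1)), Mul(77714, Pow(164670, -1))) = Add(Mul(-428, Pow(-111881, -1)), Mul(77714, Pow(164670, -1))) = Add(Mul(-428, Rational(-1, 111881)), Mul(77714, Rational(1, 164670))) = Add(Rational(428, 111881), Rational(38857, 82335)) = Rational(398418127, 837429285)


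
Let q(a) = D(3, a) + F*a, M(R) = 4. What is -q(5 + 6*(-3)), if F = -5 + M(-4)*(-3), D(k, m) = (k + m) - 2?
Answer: -209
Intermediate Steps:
D(k, m) = -2 + k + m
F = -17 (F = -5 + 4*(-3) = -5 - 12 = -17)
q(a) = 1 - 16*a (q(a) = (-2 + 3 + a) - 17*a = (1 + a) - 17*a = 1 - 16*a)
-q(5 + 6*(-3)) = -(1 - 16*(5 + 6*(-3))) = -(1 - 16*(5 - 18)) = -(1 - 16*(-13)) = -(1 + 208) = -1*209 = -209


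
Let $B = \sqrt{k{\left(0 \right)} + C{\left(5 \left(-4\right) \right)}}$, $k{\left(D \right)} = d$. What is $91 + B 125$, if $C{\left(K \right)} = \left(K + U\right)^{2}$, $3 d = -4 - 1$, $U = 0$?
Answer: $91 + \frac{125 \sqrt{3585}}{3} \approx 2585.8$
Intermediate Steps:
$d = - \frac{5}{3}$ ($d = \frac{-4 - 1}{3} = \frac{1}{3} \left(-5\right) = - \frac{5}{3} \approx -1.6667$)
$k{\left(D \right)} = - \frac{5}{3}$
$C{\left(K \right)} = K^{2}$ ($C{\left(K \right)} = \left(K + 0\right)^{2} = K^{2}$)
$B = \frac{\sqrt{3585}}{3}$ ($B = \sqrt{- \frac{5}{3} + \left(5 \left(-4\right)\right)^{2}} = \sqrt{- \frac{5}{3} + \left(-20\right)^{2}} = \sqrt{- \frac{5}{3} + 400} = \sqrt{\frac{1195}{3}} = \frac{\sqrt{3585}}{3} \approx 19.958$)
$91 + B 125 = 91 + \frac{\sqrt{3585}}{3} \cdot 125 = 91 + \frac{125 \sqrt{3585}}{3}$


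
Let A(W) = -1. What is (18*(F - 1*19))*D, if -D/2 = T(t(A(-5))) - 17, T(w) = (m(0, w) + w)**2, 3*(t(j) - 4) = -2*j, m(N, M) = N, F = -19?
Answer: 6536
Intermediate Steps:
t(j) = 4 - 2*j/3 (t(j) = 4 + (-2*j)/3 = 4 - 2*j/3)
T(w) = w**2 (T(w) = (0 + w)**2 = w**2)
D = -86/9 (D = -2*((4 - 2/3*(-1))**2 - 17) = -2*((4 + 2/3)**2 - 17) = -2*((14/3)**2 - 17) = -2*(196/9 - 17) = -2*43/9 = -86/9 ≈ -9.5556)
(18*(F - 1*19))*D = (18*(-19 - 1*19))*(-86/9) = (18*(-19 - 19))*(-86/9) = (18*(-38))*(-86/9) = -684*(-86/9) = 6536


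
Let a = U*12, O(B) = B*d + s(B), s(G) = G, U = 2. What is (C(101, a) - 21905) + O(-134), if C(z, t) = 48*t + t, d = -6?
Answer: -20059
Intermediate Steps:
O(B) = -5*B (O(B) = B*(-6) + B = -6*B + B = -5*B)
a = 24 (a = 2*12 = 24)
C(z, t) = 49*t
(C(101, a) - 21905) + O(-134) = (49*24 - 21905) - 5*(-134) = (1176 - 21905) + 670 = -20729 + 670 = -20059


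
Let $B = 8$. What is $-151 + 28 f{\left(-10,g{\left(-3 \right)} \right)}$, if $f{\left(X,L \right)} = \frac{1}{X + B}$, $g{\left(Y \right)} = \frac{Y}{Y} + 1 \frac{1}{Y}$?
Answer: $-165$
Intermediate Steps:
$g{\left(Y \right)} = 1 + \frac{1}{Y}$
$f{\left(X,L \right)} = \frac{1}{8 + X}$ ($f{\left(X,L \right)} = \frac{1}{X + 8} = \frac{1}{8 + X}$)
$-151 + 28 f{\left(-10,g{\left(-3 \right)} \right)} = -151 + \frac{28}{8 - 10} = -151 + \frac{28}{-2} = -151 + 28 \left(- \frac{1}{2}\right) = -151 - 14 = -165$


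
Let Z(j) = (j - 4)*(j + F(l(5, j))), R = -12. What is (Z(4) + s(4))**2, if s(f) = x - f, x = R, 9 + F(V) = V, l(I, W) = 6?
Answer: 256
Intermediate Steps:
F(V) = -9 + V
x = -12
Z(j) = (-4 + j)*(-3 + j) (Z(j) = (j - 4)*(j + (-9 + 6)) = (-4 + j)*(j - 3) = (-4 + j)*(-3 + j))
s(f) = -12 - f
(Z(4) + s(4))**2 = ((12 + 4**2 - 7*4) + (-12 - 1*4))**2 = ((12 + 16 - 28) + (-12 - 4))**2 = (0 - 16)**2 = (-16)**2 = 256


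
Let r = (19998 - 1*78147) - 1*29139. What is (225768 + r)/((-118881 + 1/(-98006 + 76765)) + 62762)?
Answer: -36768171/14900296 ≈ -2.4676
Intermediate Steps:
r = -87288 (r = (19998 - 78147) - 29139 = -58149 - 29139 = -87288)
(225768 + r)/((-118881 + 1/(-98006 + 76765)) + 62762) = (225768 - 87288)/((-118881 + 1/(-98006 + 76765)) + 62762) = 138480/((-118881 + 1/(-21241)) + 62762) = 138480/((-118881 - 1/21241) + 62762) = 138480/(-2525151322/21241 + 62762) = 138480/(-1192023680/21241) = 138480*(-21241/1192023680) = -36768171/14900296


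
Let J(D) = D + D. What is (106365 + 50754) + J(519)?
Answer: 158157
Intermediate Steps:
J(D) = 2*D
(106365 + 50754) + J(519) = (106365 + 50754) + 2*519 = 157119 + 1038 = 158157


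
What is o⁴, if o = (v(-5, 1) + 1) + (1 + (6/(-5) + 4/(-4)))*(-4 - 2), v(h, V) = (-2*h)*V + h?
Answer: 18974736/625 ≈ 30360.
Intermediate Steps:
v(h, V) = h - 2*V*h (v(h, V) = -2*V*h + h = h - 2*V*h)
o = 66/5 (o = (-5*(1 - 2*1) + 1) + (1 + (6/(-5) + 4/(-4)))*(-4 - 2) = (-5*(1 - 2) + 1) + (1 + (6*(-⅕) + 4*(-¼)))*(-6) = (-5*(-1) + 1) + (1 + (-6/5 - 1))*(-6) = (5 + 1) + (1 - 11/5)*(-6) = 6 - 6/5*(-6) = 6 + 36/5 = 66/5 ≈ 13.200)
o⁴ = (66/5)⁴ = 18974736/625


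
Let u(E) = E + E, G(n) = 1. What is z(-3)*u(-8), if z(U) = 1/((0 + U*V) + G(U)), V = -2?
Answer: -16/7 ≈ -2.2857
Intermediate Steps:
u(E) = 2*E
z(U) = 1/(1 - 2*U) (z(U) = 1/((0 + U*(-2)) + 1) = 1/((0 - 2*U) + 1) = 1/(-2*U + 1) = 1/(1 - 2*U))
z(-3)*u(-8) = (2*(-8))/(1 - 2*(-3)) = -16/(1 + 6) = -16/7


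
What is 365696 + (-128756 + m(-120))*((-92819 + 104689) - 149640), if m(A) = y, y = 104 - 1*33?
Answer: 17729298146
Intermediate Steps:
y = 71 (y = 104 - 33 = 71)
m(A) = 71
365696 + (-128756 + m(-120))*((-92819 + 104689) - 149640) = 365696 + (-128756 + 71)*((-92819 + 104689) - 149640) = 365696 - 128685*(11870 - 149640) = 365696 - 128685*(-137770) = 365696 + 17728932450 = 17729298146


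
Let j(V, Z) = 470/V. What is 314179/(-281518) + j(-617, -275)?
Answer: -326161903/173696606 ≈ -1.8778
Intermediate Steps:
314179/(-281518) + j(-617, -275) = 314179/(-281518) + 470/(-617) = 314179*(-1/281518) + 470*(-1/617) = -314179/281518 - 470/617 = -326161903/173696606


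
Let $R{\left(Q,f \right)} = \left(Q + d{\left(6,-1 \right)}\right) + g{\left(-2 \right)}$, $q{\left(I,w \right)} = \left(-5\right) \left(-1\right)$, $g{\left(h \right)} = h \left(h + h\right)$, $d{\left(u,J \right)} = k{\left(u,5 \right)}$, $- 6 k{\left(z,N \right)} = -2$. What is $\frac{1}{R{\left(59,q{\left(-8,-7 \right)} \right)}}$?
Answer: $\frac{3}{202} \approx 0.014851$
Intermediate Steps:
$k{\left(z,N \right)} = \frac{1}{3}$ ($k{\left(z,N \right)} = \left(- \frac{1}{6}\right) \left(-2\right) = \frac{1}{3}$)
$d{\left(u,J \right)} = \frac{1}{3}$
$g{\left(h \right)} = 2 h^{2}$ ($g{\left(h \right)} = h 2 h = 2 h^{2}$)
$q{\left(I,w \right)} = 5$
$R{\left(Q,f \right)} = \frac{25}{3} + Q$ ($R{\left(Q,f \right)} = \left(Q + \frac{1}{3}\right) + 2 \left(-2\right)^{2} = \left(\frac{1}{3} + Q\right) + 2 \cdot 4 = \left(\frac{1}{3} + Q\right) + 8 = \frac{25}{3} + Q$)
$\frac{1}{R{\left(59,q{\left(-8,-7 \right)} \right)}} = \frac{1}{\frac{25}{3} + 59} = \frac{1}{\frac{202}{3}} = \frac{3}{202}$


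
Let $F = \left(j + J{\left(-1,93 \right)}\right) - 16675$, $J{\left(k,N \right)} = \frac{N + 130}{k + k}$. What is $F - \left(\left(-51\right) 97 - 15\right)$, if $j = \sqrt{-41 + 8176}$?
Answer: $- \frac{23649}{2} + \sqrt{8135} \approx -11734.0$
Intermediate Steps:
$j = \sqrt{8135} \approx 90.194$
$J{\left(k,N \right)} = \frac{130 + N}{2 k}$
$F = - \frac{33573}{2} + \sqrt{8135}$ ($F = \left(\sqrt{8135} + \frac{130 + 93}{2 \left(-1\right)}\right) - 16675 = \left(\sqrt{8135} + \frac{1}{2} \left(-1\right) 223\right) - 16675 = \left(\sqrt{8135} - \frac{223}{2}\right) - 16675 = \left(- \frac{223}{2} + \sqrt{8135}\right) - 16675 = - \frac{33573}{2} + \sqrt{8135} \approx -16696.0$)
$F - \left(\left(-51\right) 97 - 15\right) = \left(- \frac{33573}{2} + \sqrt{8135}\right) - \left(\left(-51\right) 97 - 15\right) = \left(- \frac{33573}{2} + \sqrt{8135}\right) - \left(-4947 - 15\right) = \left(- \frac{33573}{2} + \sqrt{8135}\right) - -4962 = \left(- \frac{33573}{2} + \sqrt{8135}\right) + 4962 = - \frac{23649}{2} + \sqrt{8135}$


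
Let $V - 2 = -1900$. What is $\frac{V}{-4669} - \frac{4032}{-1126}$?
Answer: $\frac{10481278}{2628647} \approx 3.9873$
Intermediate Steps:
$V = -1898$ ($V = 2 - 1900 = -1898$)
$\frac{V}{-4669} - \frac{4032}{-1126} = - \frac{1898}{-4669} - \frac{4032}{-1126} = \left(-1898\right) \left(- \frac{1}{4669}\right) - - \frac{2016}{563} = \frac{1898}{4669} + \frac{2016}{563} = \frac{10481278}{2628647}$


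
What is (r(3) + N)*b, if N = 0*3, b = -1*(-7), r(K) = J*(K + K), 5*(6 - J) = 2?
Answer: 1176/5 ≈ 235.20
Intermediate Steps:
J = 28/5 (J = 6 - 1/5*2 = 6 - 2/5 = 28/5 ≈ 5.6000)
r(K) = 56*K/5 (r(K) = 28*(K + K)/5 = 28*(2*K)/5 = 56*K/5)
b = 7
N = 0
(r(3) + N)*b = ((56/5)*3 + 0)*7 = (168/5 + 0)*7 = (168/5)*7 = 1176/5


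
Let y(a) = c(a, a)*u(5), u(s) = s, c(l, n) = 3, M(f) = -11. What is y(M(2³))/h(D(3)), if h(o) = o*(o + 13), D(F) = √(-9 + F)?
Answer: -5*√6/(-26*I + 2*√6) ≈ -0.085714 - 0.45491*I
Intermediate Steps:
y(a) = 15 (y(a) = 3*5 = 15)
h(o) = o*(13 + o)
y(M(2³))/h(D(3)) = 15/((√(-9 + 3)*(13 + √(-9 + 3)))) = 15/((√(-6)*(13 + √(-6)))) = 15/(((I*√6)*(13 + I*√6))) = 15/((I*√6*(13 + I*√6))) = 15*(-I*√6/(6*(13 + I*√6))) = -5*I*√6/(2*(13 + I*√6))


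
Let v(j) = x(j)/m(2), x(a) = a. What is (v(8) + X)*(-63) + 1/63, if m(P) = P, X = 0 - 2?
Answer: -7937/63 ≈ -125.98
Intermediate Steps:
X = -2
v(j) = j/2
(v(8) + X)*(-63) + 1/63 = ((1/2)*8 - 2)*(-63) + 1/63 = (4 - 2)*(-63) + 1/63 = 2*(-63) + 1/63 = -126 + 1/63 = -7937/63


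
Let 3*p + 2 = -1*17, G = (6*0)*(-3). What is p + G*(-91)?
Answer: -19/3 ≈ -6.3333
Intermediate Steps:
G = 0 (G = 0*(-3) = 0)
p = -19/3 (p = -2/3 + (-1*17)/3 = -2/3 + (1/3)*(-17) = -2/3 - 17/3 = -19/3 ≈ -6.3333)
p + G*(-91) = -19/3 + 0*(-91) = -19/3 + 0 = -19/3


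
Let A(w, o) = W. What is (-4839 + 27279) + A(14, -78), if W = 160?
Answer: 22600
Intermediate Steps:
A(w, o) = 160
(-4839 + 27279) + A(14, -78) = (-4839 + 27279) + 160 = 22440 + 160 = 22600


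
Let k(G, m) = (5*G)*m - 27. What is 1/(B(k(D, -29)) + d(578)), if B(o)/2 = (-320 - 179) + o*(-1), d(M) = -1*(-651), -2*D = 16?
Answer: -1/2613 ≈ -0.00038270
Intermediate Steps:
D = -8 (D = -1/2*16 = -8)
d(M) = 651
k(G, m) = -27 + 5*G*m (k(G, m) = 5*G*m - 27 = -27 + 5*G*m)
B(o) = -998 - 2*o (B(o) = 2*((-320 - 179) + o*(-1)) = 2*(-499 - o) = -998 - 2*o)
1/(B(k(D, -29)) + d(578)) = 1/((-998 - 2*(-27 + 5*(-8)*(-29))) + 651) = 1/((-998 - 2*(-27 + 1160)) + 651) = 1/((-998 - 2*1133) + 651) = 1/((-998 - 2266) + 651) = 1/(-3264 + 651) = 1/(-2613) = -1/2613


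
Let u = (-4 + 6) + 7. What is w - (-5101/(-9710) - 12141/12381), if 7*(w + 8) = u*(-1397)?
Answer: -505956352129/280512190 ≈ -1803.7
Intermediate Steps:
u = 9 (u = 2 + 7 = 9)
w = -12629/7 (w = -8 + (9*(-1397))/7 = -8 + (⅐)*(-12573) = -8 - 12573/7 = -12629/7 ≈ -1804.1)
w - (-5101/(-9710) - 12141/12381) = -12629/7 - (-5101/(-9710) - 12141/12381) = -12629/7 - (-5101*(-1/9710) - 12141*1/12381) = -12629/7 - (5101/9710 - 4047/4127) = -12629/7 - 1*(-18244543/40073170) = -12629/7 + 18244543/40073170 = -505956352129/280512190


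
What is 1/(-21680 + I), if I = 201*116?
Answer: 1/1636 ≈ 0.00061125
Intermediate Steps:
I = 23316
1/(-21680 + I) = 1/(-21680 + 23316) = 1/1636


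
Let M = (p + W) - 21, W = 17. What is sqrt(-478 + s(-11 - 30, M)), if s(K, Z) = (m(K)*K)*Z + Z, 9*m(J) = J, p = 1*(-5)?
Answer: 2*I*sqrt(542) ≈ 46.562*I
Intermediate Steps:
p = -5
m(J) = J/9
M = -9 (M = (-5 + 17) - 21 = 12 - 21 = -9)
s(K, Z) = Z + Z*K**2/9 (s(K, Z) = ((K/9)*K)*Z + Z = (K**2/9)*Z + Z = Z*K**2/9 + Z = Z + Z*K**2/9)
sqrt(-478 + s(-11 - 30, M)) = sqrt(-478 + (1/9)*(-9)*(9 + (-11 - 30)**2)) = sqrt(-478 + (1/9)*(-9)*(9 + (-41)**2)) = sqrt(-478 + (1/9)*(-9)*(9 + 1681)) = sqrt(-478 + (1/9)*(-9)*1690) = sqrt(-478 - 1690) = sqrt(-2168) = 2*I*sqrt(542)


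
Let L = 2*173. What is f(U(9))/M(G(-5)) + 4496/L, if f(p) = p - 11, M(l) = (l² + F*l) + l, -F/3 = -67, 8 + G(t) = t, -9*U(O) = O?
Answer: 1841804/141687 ≈ 12.999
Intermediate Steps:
U(O) = -O/9
G(t) = -8 + t
F = 201 (F = -3*(-67) = 201)
M(l) = l² + 202*l (M(l) = (l² + 201*l) + l = l² + 202*l)
f(p) = -11 + p
L = 346
f(U(9))/M(G(-5)) + 4496/L = (-11 - ⅑*9)/(((-8 - 5)*(202 + (-8 - 5)))) + 4496/346 = (-11 - 1)/((-13*(202 - 13))) + 4496*(1/346) = -12/((-13*189)) + 2248/173 = -12/(-2457) + 2248/173 = -12*(-1/2457) + 2248/173 = 4/819 + 2248/173 = 1841804/141687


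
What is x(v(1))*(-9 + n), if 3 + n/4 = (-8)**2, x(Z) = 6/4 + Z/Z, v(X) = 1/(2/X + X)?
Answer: 1175/2 ≈ 587.50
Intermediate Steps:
v(X) = 1/(X + 2/X)
x(Z) = 5/2 (x(Z) = 6*(1/4) + 1 = 3/2 + 1 = 5/2)
n = 244 (n = -12 + 4*(-8)**2 = -12 + 4*64 = -12 + 256 = 244)
x(v(1))*(-9 + n) = 5*(-9 + 244)/2 = (5/2)*235 = 1175/2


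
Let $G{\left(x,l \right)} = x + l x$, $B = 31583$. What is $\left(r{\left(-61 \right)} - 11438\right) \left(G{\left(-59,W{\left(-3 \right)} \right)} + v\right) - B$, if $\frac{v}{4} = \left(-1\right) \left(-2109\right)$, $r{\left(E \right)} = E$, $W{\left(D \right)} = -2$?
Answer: $-97715588$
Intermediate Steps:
$v = 8436$ ($v = 4 \left(\left(-1\right) \left(-2109\right)\right) = 4 \cdot 2109 = 8436$)
$\left(r{\left(-61 \right)} - 11438\right) \left(G{\left(-59,W{\left(-3 \right)} \right)} + v\right) - B = \left(-61 - 11438\right) \left(- 59 \left(1 - 2\right) + 8436\right) - 31583 = - 11499 \left(\left(-59\right) \left(-1\right) + 8436\right) - 31583 = - 11499 \left(59 + 8436\right) - 31583 = \left(-11499\right) 8495 - 31583 = -97684005 - 31583 = -97715588$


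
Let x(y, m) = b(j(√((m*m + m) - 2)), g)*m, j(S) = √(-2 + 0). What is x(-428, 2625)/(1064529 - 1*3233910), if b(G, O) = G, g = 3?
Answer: -875*I*√2/723127 ≈ -0.0017112*I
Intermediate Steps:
j(S) = I*√2 (j(S) = √(-2) = I*√2)
x(y, m) = I*m*√2 (x(y, m) = (I*√2)*m = I*m*√2)
x(-428, 2625)/(1064529 - 1*3233910) = (I*2625*√2)/(1064529 - 1*3233910) = (2625*I*√2)/(1064529 - 3233910) = (2625*I*√2)/(-2169381) = (2625*I*√2)*(-1/2169381) = -875*I*√2/723127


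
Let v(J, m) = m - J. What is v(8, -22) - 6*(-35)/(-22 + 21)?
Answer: -240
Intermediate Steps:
v(8, -22) - 6*(-35)/(-22 + 21) = (-22 - 1*8) - 6*(-35)/(-22 + 21) = (-22 - 8) - (-210)/(-1) = -30 - (-210)*(-1) = -30 - 1*210 = -30 - 210 = -240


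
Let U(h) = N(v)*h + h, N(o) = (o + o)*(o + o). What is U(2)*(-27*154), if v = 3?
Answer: -307692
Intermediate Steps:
N(o) = 4*o² (N(o) = (2*o)*(2*o) = 4*o²)
U(h) = 37*h (U(h) = (4*3²)*h + h = (4*9)*h + h = 36*h + h = 37*h)
U(2)*(-27*154) = (37*2)*(-27*154) = 74*(-4158) = -307692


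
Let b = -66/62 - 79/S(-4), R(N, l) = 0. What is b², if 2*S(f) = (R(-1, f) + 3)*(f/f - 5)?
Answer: 5067001/34596 ≈ 146.46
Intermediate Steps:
S(f) = -6 (S(f) = ((0 + 3)*(f/f - 5))/2 = (3*(1 - 5))/2 = (3*(-4))/2 = (½)*(-12) = -6)
b = 2251/186 (b = -66/62 - 79/(-6) = -66*1/62 - 79*(-⅙) = -33/31 + 79/6 = 2251/186 ≈ 12.102)
b² = (2251/186)² = 5067001/34596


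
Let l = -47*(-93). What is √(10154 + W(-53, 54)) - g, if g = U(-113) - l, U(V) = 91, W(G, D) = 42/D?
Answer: 4280 + √91393/3 ≈ 4380.8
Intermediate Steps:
l = 4371
g = -4280 (g = 91 - 1*4371 = 91 - 4371 = -4280)
√(10154 + W(-53, 54)) - g = √(10154 + 42/54) - 1*(-4280) = √(10154 + 42*(1/54)) + 4280 = √(10154 + 7/9) + 4280 = √(91393/9) + 4280 = √91393/3 + 4280 = 4280 + √91393/3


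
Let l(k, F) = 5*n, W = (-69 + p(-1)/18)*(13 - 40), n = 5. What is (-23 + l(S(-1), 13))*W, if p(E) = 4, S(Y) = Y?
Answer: 3714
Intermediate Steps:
W = 1857 (W = (-69 + 4/18)*(13 - 40) = (-69 + 4*(1/18))*(-27) = (-69 + 2/9)*(-27) = -619/9*(-27) = 1857)
l(k, F) = 25 (l(k, F) = 5*5 = 25)
(-23 + l(S(-1), 13))*W = (-23 + 25)*1857 = 2*1857 = 3714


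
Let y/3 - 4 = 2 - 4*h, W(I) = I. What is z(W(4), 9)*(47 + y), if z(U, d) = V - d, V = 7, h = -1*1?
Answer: -154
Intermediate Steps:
h = -1
z(U, d) = 7 - d
y = 30 (y = 12 + 3*(2 - 4*(-1)) = 12 + 3*(2 + 4) = 12 + 3*6 = 12 + 18 = 30)
z(W(4), 9)*(47 + y) = (7 - 1*9)*(47 + 30) = (7 - 9)*77 = -2*77 = -154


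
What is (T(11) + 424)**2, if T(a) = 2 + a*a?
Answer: 299209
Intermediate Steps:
T(a) = 2 + a**2
(T(11) + 424)**2 = ((2 + 11**2) + 424)**2 = ((2 + 121) + 424)**2 = (123 + 424)**2 = 547**2 = 299209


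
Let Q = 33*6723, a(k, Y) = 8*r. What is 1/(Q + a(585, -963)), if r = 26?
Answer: 1/222067 ≈ 4.5031e-6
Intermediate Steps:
a(k, Y) = 208 (a(k, Y) = 8*26 = 208)
Q = 221859
1/(Q + a(585, -963)) = 1/(221859 + 208) = 1/222067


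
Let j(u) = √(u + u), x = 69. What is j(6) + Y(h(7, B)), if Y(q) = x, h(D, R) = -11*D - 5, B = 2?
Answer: 69 + 2*√3 ≈ 72.464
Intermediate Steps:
h(D, R) = -5 - 11*D
Y(q) = 69
j(u) = √2*√u (j(u) = √(2*u) = √2*√u)
j(6) + Y(h(7, B)) = √2*√6 + 69 = 2*√3 + 69 = 69 + 2*√3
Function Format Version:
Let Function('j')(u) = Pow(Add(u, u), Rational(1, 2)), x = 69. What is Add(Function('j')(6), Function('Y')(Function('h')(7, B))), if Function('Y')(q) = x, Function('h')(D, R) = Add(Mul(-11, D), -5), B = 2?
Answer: Add(69, Mul(2, Pow(3, Rational(1, 2)))) ≈ 72.464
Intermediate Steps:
Function('h')(D, R) = Add(-5, Mul(-11, D))
Function('Y')(q) = 69
Function('j')(u) = Mul(Pow(2, Rational(1, 2)), Pow(u, Rational(1, 2))) (Function('j')(u) = Pow(Mul(2, u), Rational(1, 2)) = Mul(Pow(2, Rational(1, 2)), Pow(u, Rational(1, 2))))
Add(Function('j')(6), Function('Y')(Function('h')(7, B))) = Add(Mul(Pow(2, Rational(1, 2)), Pow(6, Rational(1, 2))), 69) = Add(Mul(2, Pow(3, Rational(1, 2))), 69) = Add(69, Mul(2, Pow(3, Rational(1, 2))))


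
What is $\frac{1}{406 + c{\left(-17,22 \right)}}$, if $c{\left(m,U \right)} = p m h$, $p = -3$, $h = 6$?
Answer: $\frac{1}{712} \approx 0.0014045$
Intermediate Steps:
$c{\left(m,U \right)} = - 18 m$ ($c{\left(m,U \right)} = - 3 m 6 = - 18 m$)
$\frac{1}{406 + c{\left(-17,22 \right)}} = \frac{1}{406 - -306} = \frac{1}{406 + 306} = \frac{1}{712}$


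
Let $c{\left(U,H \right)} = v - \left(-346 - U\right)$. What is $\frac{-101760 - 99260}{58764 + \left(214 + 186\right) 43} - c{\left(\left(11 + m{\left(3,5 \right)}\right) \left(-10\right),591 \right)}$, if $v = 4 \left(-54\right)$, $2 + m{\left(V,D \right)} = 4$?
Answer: $- \frac{50255}{18991} \approx -2.6463$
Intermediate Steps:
$m{\left(V,D \right)} = 2$ ($m{\left(V,D \right)} = -2 + 4 = 2$)
$v = -216$
$c{\left(U,H \right)} = 130 + U$ ($c{\left(U,H \right)} = -216 - \left(-346 - U\right) = -216 + \left(346 + U\right) = 130 + U$)
$\frac{-101760 - 99260}{58764 + \left(214 + 186\right) 43} - c{\left(\left(11 + m{\left(3,5 \right)}\right) \left(-10\right),591 \right)} = \frac{-101760 - 99260}{58764 + \left(214 + 186\right) 43} - \left(130 + \left(11 + 2\right) \left(-10\right)\right) = - \frac{201020}{58764 + 400 \cdot 43} - \left(130 + 13 \left(-10\right)\right) = - \frac{201020}{58764 + 17200} - \left(130 - 130\right) = - \frac{201020}{75964} - 0 = \left(-201020\right) \frac{1}{75964} + 0 = - \frac{50255}{18991} + 0 = - \frac{50255}{18991}$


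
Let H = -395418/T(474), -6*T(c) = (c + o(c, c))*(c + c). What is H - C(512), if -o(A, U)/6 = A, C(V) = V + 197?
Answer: -44314593/62410 ≈ -710.06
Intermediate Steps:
C(V) = 197 + V
o(A, U) = -6*A
T(c) = 5*c**2/3 (T(c) = -(c - 6*c)*(c + c)/6 = -(-5*c)*2*c/6 = -(-5)*c**2/3 = 5*c**2/3)
H = -65903/62410 (H = -395418/((5/3)*474**2) = -395418/((5/3)*224676) = -395418/374460 = -395418*1/374460 = -65903/62410 ≈ -1.0560)
H - C(512) = -65903/62410 - (197 + 512) = -65903/62410 - 1*709 = -65903/62410 - 709 = -44314593/62410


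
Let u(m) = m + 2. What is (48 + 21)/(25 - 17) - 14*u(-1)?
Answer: -43/8 ≈ -5.3750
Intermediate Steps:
u(m) = 2 + m
(48 + 21)/(25 - 17) - 14*u(-1) = (48 + 21)/(25 - 17) - 14*(2 - 1) = 69/8 - 14*1 = 69*(⅛) - 14 = 69/8 - 14 = -43/8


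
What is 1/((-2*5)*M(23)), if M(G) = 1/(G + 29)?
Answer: -26/5 ≈ -5.2000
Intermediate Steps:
M(G) = 1/(29 + G)
1/((-2*5)*M(23)) = 1/((-2*5)/(29 + 23)) = 1/(-10/52) = 1/(-10*1/52) = 1/(-5/26) = -26/5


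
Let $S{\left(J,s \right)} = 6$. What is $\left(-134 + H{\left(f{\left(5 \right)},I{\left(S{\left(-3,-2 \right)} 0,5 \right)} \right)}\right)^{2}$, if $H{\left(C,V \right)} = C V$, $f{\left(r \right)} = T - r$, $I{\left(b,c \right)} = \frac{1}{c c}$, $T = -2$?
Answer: $\frac{11269449}{625} \approx 18031.0$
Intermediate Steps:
$I{\left(b,c \right)} = \frac{1}{c^{2}}$
$f{\left(r \right)} = -2 - r$
$\left(-134 + H{\left(f{\left(5 \right)},I{\left(S{\left(-3,-2 \right)} 0,5 \right)} \right)}\right)^{2} = \left(-134 + \frac{-2 - 5}{25}\right)^{2} = \left(-134 + \left(-2 - 5\right) \frac{1}{25}\right)^{2} = \left(-134 - \frac{7}{25}\right)^{2} = \left(- \frac{3357}{25}\right)^{2} = \frac{11269449}{625}$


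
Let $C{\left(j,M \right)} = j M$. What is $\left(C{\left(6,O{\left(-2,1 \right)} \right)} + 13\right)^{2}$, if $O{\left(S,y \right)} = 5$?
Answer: $1849$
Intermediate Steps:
$C{\left(j,M \right)} = M j$
$\left(C{\left(6,O{\left(-2,1 \right)} \right)} + 13\right)^{2} = \left(5 \cdot 6 + 13\right)^{2} = \left(30 + 13\right)^{2} = 43^{2} = 1849$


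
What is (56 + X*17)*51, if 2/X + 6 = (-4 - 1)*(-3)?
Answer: 9146/3 ≈ 3048.7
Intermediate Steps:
X = 2/9 (X = 2/(-6 + (-4 - 1)*(-3)) = 2/(-6 - 5*(-3)) = 2/(-6 + 15) = 2/9 ≈ 0.22222)
(56 + X*17)*51 = (56 + (2/9)*17)*51 = (56 + 34/9)*51 = (538/9)*51 = 9146/3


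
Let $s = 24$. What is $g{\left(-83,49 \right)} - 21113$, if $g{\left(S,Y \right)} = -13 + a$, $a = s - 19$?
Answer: $-21121$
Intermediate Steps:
$a = 5$ ($a = 24 - 19 = 5$)
$g{\left(S,Y \right)} = -8$ ($g{\left(S,Y \right)} = -13 + 5 = -8$)
$g{\left(-83,49 \right)} - 21113 = -8 - 21113 = -21121$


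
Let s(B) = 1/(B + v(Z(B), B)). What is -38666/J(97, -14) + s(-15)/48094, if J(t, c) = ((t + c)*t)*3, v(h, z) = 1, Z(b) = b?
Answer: -26034460609/16262601348 ≈ -1.6009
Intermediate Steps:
J(t, c) = 3*t*(c + t) (J(t, c) = ((c + t)*t)*3 = (t*(c + t))*3 = 3*t*(c + t))
s(B) = 1/(1 + B) (s(B) = 1/(B + 1) = 1/(1 + B))
-38666/J(97, -14) + s(-15)/48094 = -38666*1/(291*(-14 + 97)) + 1/((1 - 15)*48094) = -38666/(3*97*83) + (1/48094)/(-14) = -38666/24153 - 1/14*1/48094 = -38666*1/24153 - 1/673316 = -38666/24153 - 1/673316 = -26034460609/16262601348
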